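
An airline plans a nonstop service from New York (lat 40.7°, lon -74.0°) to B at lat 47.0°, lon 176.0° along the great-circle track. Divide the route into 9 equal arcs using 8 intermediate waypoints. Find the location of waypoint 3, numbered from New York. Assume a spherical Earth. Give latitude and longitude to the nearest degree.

From cos δ = sin φ₁ sin φ₂ + cos φ₁ cos φ₂ cos Δλ, the central angle is δ ≈ 1.266 rad (72.5°).
Interpolate at f = 3/9 with slerp weights a = sin((1−f)δ)/sin δ ≈ 0.783, b = sin(fδ)/sin δ ≈ 0.429.
p = a·p₁ + b·p₂ ≈ (-0.128, -0.551, 0.825); φ = arcsin(p_z) ≈ 55.58°, λ = atan2(p_y, p_x) ≈ -103.13°.

≈ lat 56°, lon -103°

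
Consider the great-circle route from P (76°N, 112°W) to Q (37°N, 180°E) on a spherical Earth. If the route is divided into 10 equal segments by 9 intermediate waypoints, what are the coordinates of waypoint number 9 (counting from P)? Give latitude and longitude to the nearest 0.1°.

Write both endpoints as unit vectors p₁, p₂ with components (cos φ cos λ, cos φ sin λ, sin φ).
The central angle between the endpoints is δ = arccos(p₁·p₂) ≈ 0.855 rad (49.0°).
Interpolate at f = 9/10 with slerp weights a = sin((1−f)δ)/sin δ ≈ 0.113, b = sin(fδ)/sin δ ≈ 0.922.
p = a·p₁ + b·p₂ ≈ (-0.747, -0.025, 0.665); φ = arcsin(p_z) ≈ 41.66°, λ = atan2(p_y, p_x) ≈ -178.05°.

≈ (41.7°N, 178.1°W)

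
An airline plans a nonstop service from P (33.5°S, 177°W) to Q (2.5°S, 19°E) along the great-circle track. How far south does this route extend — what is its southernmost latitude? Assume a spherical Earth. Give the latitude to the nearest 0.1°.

The great circle lies in the plane with unit normal n̂ = (p₁ × p₂)/|p₁ × p₂|.
Here n̂_z ≈ -0.365; the vertex latitude is φ_max = arccos|n̂_z| ≈ 68.6°.
Check via Clairaut: cos φ_max = |cos φ₁| · sin C = cos(33.5°)·sin(154.1°) ≈ 0.365, again giving ≈ 68.6°.

≈ 68.6°S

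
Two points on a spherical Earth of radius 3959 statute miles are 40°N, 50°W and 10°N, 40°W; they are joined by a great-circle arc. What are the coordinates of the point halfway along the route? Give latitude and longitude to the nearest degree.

≈ 25°N, 44°W

The haversine formula gives a central angle δ ≈ 0.546 rad (31.3°) between the endpoints.
Interpolate at f = 1/2 with slerp weights a = sin((1−f)δ)/sin δ ≈ 0.519, b = sin(fδ)/sin δ ≈ 0.519.
p = a·p₁ + b·p₂ ≈ (0.647, -0.633, 0.424); φ = arcsin(p_z) ≈ 25.08°, λ = atan2(p_y, p_x) ≈ -44.37°.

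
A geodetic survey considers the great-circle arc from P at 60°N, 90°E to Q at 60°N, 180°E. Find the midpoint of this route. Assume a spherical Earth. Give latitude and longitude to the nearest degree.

Write both endpoints as unit vectors p₁, p₂ with components (cos φ cos λ, cos φ sin λ, sin φ).
The central angle between the endpoints is δ = arccos(p₁·p₂) ≈ 0.723 rad (41.4°).
Interpolate at f = 1/2 with slerp weights a = sin((1−f)δ)/sin δ ≈ 0.535, b = sin(fδ)/sin δ ≈ 0.535.
p = a·p₁ + b·p₂ ≈ (-0.267, 0.267, 0.926); φ = arcsin(p_z) ≈ 67.79°, λ = atan2(p_y, p_x) ≈ 135.00°.

≈ 68°N, 135°E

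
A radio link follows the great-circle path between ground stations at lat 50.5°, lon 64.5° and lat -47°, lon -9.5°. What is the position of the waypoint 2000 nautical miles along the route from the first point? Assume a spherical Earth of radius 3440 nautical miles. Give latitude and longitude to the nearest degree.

The haversine formula gives a central angle δ ≈ 2.032 rad (116.4°) between the endpoints. The total great-circle distance is δ·R ≈ 2.032 × 3440 ≈ 6989 nmi, so the target fraction is f = 2000/6989 ≈ 0.286.
Interpolate at f ≈ 0.286 with slerp weights a = sin((1−f)δ)/sin δ ≈ 1.108, b = sin(fδ)/sin δ ≈ 0.613.
p = a·p₁ + b·p₂ ≈ (0.716, 0.567, 0.407); φ = arcsin(p_z) ≈ 24.01°, λ = atan2(p_y, p_x) ≈ 38.39°.

≈ lat 24°, lon 38°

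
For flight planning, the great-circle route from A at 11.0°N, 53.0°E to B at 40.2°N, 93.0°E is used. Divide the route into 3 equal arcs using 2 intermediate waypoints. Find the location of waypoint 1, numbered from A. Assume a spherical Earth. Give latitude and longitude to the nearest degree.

≈ 22°N, 64°E

Convert each endpoint to a unit vector on the sphere (x = cos φ cos λ, y = cos φ sin λ, z = sin φ).
The central angle between the endpoints is δ = arccos(p₁·p₂) ≈ 0.799 rad (45.8°).
Interpolate at f = 1/3 with slerp weights a = sin((1−f)δ)/sin δ ≈ 0.709, b = sin(fδ)/sin δ ≈ 0.367.
p = a·p₁ + b·p₂ ≈ (0.404, 0.836, 0.372); φ = arcsin(p_z) ≈ 21.85°, λ = atan2(p_y, p_x) ≈ 64.20°.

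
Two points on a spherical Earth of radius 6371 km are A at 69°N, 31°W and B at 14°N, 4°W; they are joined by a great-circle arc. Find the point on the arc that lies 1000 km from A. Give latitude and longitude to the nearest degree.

≈ 61°N, 21°W

Convert each endpoint to a unit vector on the sphere (x = cos φ cos λ, y = cos φ sin λ, z = sin φ).
The central angle between the endpoints is δ = arccos(p₁·p₂) ≈ 1.005 rad (57.6°). The total great-circle distance is δ·R ≈ 1.005 × 6371 ≈ 6406 km, so the target fraction is f = 1000/6406 ≈ 0.156.
Interpolate at f ≈ 0.156 with slerp weights a = sin((1−f)δ)/sin δ ≈ 0.889, b = sin(fδ)/sin δ ≈ 0.185.
p = a·p₁ + b·p₂ ≈ (0.452, -0.177, 0.874); φ = arcsin(p_z) ≈ 60.96°, λ = atan2(p_y, p_x) ≈ -21.33°.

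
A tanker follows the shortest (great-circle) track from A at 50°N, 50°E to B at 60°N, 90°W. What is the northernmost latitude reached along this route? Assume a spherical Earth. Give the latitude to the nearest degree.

≈ 77°N

The great circle lies in the plane with unit normal n̂ = (p₁ × p₂)/|p₁ × p₂|.
Here n̂_z ≈ -0.227; the vertex latitude is φ_max = arccos|n̂_z| ≈ 76.9°.
Check via Clairaut: cos φ_max = |cos φ₁| · sin C = cos(50.0°)·sin(20.7°) ≈ 0.227, again giving ≈ 76.9°.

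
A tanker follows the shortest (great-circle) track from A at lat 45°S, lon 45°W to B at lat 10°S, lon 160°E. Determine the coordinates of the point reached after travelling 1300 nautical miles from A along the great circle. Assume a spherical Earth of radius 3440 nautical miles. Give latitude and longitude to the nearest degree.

≈ lat 62°S, lon 68°W

From cos δ = sin φ₁ sin φ₂ + cos φ₁ cos φ₂ cos Δλ, the central angle is δ ≈ 2.104 rad (120.6°). The total great-circle distance is δ·R ≈ 2.104 × 3440 ≈ 7238 nmi, so the target fraction is f = 1300/7238 ≈ 0.180.
Interpolate at f ≈ 0.180 with slerp weights a = sin((1−f)δ)/sin δ ≈ 1.147, b = sin(fδ)/sin δ ≈ 0.428.
p = a·p₁ + b·p₂ ≈ (0.177, -0.429, -0.886); φ = arcsin(p_z) ≈ -62.33°, λ = atan2(p_y, p_x) ≈ -67.58°.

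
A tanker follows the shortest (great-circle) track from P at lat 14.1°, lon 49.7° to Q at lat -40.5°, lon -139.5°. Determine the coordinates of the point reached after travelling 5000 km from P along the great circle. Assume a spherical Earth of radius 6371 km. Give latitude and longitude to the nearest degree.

≈ lat -29°, lon 62°

From cos δ = sin φ₁ sin φ₂ + cos φ₁ cos φ₂ cos Δλ, the central angle is δ ≈ 2.660 rad (152.4°). The total great-circle distance is δ·R ≈ 2.660 × 6371 ≈ 16946 km, so the target fraction is f = 5000/16946 ≈ 0.295.
Interpolate at f ≈ 0.295 with slerp weights a = sin((1−f)δ)/sin δ ≈ 2.059, b = sin(fδ)/sin δ ≈ 1.525.
p = a·p₁ + b·p₂ ≈ (0.410, 0.770, -0.489); φ = arcsin(p_z) ≈ -29.28°, λ = atan2(p_y, p_x) ≈ 61.98°.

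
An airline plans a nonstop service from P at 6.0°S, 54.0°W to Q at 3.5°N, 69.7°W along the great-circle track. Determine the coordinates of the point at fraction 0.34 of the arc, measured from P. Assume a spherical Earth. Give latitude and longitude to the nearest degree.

≈ 3°S, 59°W

From cos δ = sin φ₁ sin φ₂ + cos φ₁ cos φ₂ cos Δλ, the central angle is δ ≈ 0.320 rad (18.3°).
Interpolate at f = 0.34 with slerp weights a = sin((1−f)δ)/sin δ ≈ 0.666, b = sin(fδ)/sin δ ≈ 0.345.
p = a·p₁ + b·p₂ ≈ (0.509, -0.859, -0.049); φ = arcsin(p_z) ≈ -2.78°, λ = atan2(p_y, p_x) ≈ -59.36°.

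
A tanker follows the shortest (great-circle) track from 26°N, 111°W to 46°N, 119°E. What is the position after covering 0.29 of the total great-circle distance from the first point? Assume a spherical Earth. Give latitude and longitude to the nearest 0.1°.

≈ 47.7°N, 132.5°W

Convert each endpoint to a unit vector on the sphere (x = cos φ cos λ, y = cos φ sin λ, z = sin φ).
The central angle between the endpoints is δ = arccos(p₁·p₂) ≈ 1.657 rad (94.9°).
Interpolate at f = 0.29 with slerp weights a = sin((1−f)δ)/sin δ ≈ 0.927, b = sin(fδ)/sin δ ≈ 0.464.
p = a·p₁ + b·p₂ ≈ (-0.455, -0.496, 0.740); φ = arcsin(p_z) ≈ 47.73°, λ = atan2(p_y, p_x) ≈ -132.53°.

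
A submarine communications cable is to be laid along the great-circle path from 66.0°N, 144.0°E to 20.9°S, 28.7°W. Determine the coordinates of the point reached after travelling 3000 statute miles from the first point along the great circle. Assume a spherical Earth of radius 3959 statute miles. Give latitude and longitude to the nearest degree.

The haversine formula gives a central angle δ ≈ 2.350 rad (134.7°) between the endpoints. The total great-circle distance is δ·R ≈ 2.350 × 3959 ≈ 9304 mi, so the target fraction is f = 3000/9304 ≈ 0.322.
Interpolate at f ≈ 0.322 with slerp weights a = sin((1−f)δ)/sin δ ≈ 1.405, b = sin(fδ)/sin δ ≈ 0.966.
p = a·p₁ + b·p₂ ≈ (0.329, -0.097, 0.939); φ = arcsin(p_z) ≈ 69.92°, λ = atan2(p_y, p_x) ≈ -16.49°.

≈ 70°N, 16°W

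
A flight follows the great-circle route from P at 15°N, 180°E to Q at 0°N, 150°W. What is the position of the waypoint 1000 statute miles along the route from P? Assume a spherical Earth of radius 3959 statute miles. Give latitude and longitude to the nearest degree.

Write both endpoints as unit vectors p₁, p₂ with components (cos φ cos λ, cos φ sin λ, sin φ).
The central angle between the endpoints is δ = arccos(p₁·p₂) ≈ 0.580 rad (33.2°). The total great-circle distance is δ·R ≈ 0.580 × 3959 ≈ 2296 mi, so the target fraction is f = 1000/2296 ≈ 0.436.
Interpolate at f ≈ 0.436 with slerp weights a = sin((1−f)δ)/sin δ ≈ 0.587, b = sin(fδ)/sin δ ≈ 0.456.
p = a·p₁ + b·p₂ ≈ (-0.962, -0.228, 0.152); φ = arcsin(p_z) ≈ 8.73°, λ = atan2(p_y, p_x) ≈ -166.66°.

≈ 9°N, 167°W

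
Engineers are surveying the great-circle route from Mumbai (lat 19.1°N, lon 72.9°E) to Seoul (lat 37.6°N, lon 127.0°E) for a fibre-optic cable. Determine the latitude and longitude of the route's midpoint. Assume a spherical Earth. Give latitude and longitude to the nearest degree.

≈ lat 31°N, lon 97°E

From cos δ = sin φ₁ sin φ₂ + cos φ₁ cos φ₂ cos Δλ, the central angle is δ ≈ 0.878 rad (50.3°).
Interpolate at f = 1/2 with slerp weights a = sin((1−f)δ)/sin δ ≈ 0.552, b = sin(fδ)/sin δ ≈ 0.552.
p = a·p₁ + b·p₂ ≈ (-0.110, 0.848, 0.518); φ = arcsin(p_z) ≈ 31.18°, λ = atan2(p_y, p_x) ≈ 97.38°.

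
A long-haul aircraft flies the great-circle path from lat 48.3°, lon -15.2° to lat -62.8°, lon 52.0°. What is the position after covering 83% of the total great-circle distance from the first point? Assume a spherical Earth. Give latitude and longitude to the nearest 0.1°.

The haversine formula gives a central angle δ ≈ 2.149 rad (123.1°) between the endpoints.
Interpolate at f = 0.83 with slerp weights a = sin((1−f)δ)/sin δ ≈ 0.426, b = sin(fδ)/sin δ ≈ 1.167.
p = a·p₁ + b·p₂ ≈ (0.602, 0.346, -0.720); φ = arcsin(p_z) ≈ -46.01°, λ = atan2(p_y, p_x) ≈ 29.88°.

≈ lat -46.0°, lon 29.9°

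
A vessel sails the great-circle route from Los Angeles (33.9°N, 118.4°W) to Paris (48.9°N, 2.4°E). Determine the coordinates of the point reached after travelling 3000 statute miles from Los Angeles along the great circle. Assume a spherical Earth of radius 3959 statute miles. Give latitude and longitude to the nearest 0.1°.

Convert each endpoint to a unit vector on the sphere (x = cos φ cos λ, y = cos φ sin λ, z = sin φ).
The central angle between the endpoints is δ = arccos(p₁·p₂) ≈ 1.429 rad (81.9°). The total great-circle distance is δ·R ≈ 1.429 × 3959 ≈ 5659 mi, so the target fraction is f = 3000/5659 ≈ 0.530.
Interpolate at f ≈ 0.530 with slerp weights a = sin((1−f)δ)/sin δ ≈ 0.629, b = sin(fδ)/sin δ ≈ 0.694.
p = a·p₁ + b·p₂ ≈ (0.208, -0.440, 0.874); φ = arcsin(p_z) ≈ 60.89°, λ = atan2(p_y, p_x) ≈ -64.71°.

≈ 60.9°N, 64.7°W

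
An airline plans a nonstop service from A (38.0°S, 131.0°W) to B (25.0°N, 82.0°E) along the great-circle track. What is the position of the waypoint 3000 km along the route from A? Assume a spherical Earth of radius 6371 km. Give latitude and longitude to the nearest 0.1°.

≈ (40.0°S, 165.8°W)

Write both endpoints as unit vectors p₁, p₂ with components (cos φ cos λ, cos φ sin λ, sin φ).
The central angle between the endpoints is δ = arccos(p₁·p₂) ≈ 2.604 rad (149.2°). The total great-circle distance is δ·R ≈ 2.604 × 6371 ≈ 16593 km, so the target fraction is f = 3000/16593 ≈ 0.181.
Interpolate at f ≈ 0.181 with slerp weights a = sin((1−f)δ)/sin δ ≈ 1.653, b = sin(fδ)/sin δ ≈ 0.887.
p = a·p₁ + b·p₂ ≈ (-0.743, -0.187, -0.643); φ = arcsin(p_z) ≈ -40.01°, λ = atan2(p_y, p_x) ≈ -165.84°.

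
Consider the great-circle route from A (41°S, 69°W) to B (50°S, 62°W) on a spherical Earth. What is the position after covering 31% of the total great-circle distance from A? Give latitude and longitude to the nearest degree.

≈ (44°S, 67°W)

Convert each endpoint to a unit vector on the sphere (x = cos φ cos λ, y = cos φ sin λ, z = sin φ).
The central angle between the endpoints is δ = arccos(p₁·p₂) ≈ 0.179 rad (10.2°).
Interpolate at f = 0.31 with slerp weights a = sin((1−f)δ)/sin δ ≈ 0.692, b = sin(fδ)/sin δ ≈ 0.311.
p = a·p₁ + b·p₂ ≈ (0.281, -0.664, -0.693); φ = arcsin(p_z) ≈ -43.83°, λ = atan2(p_y, p_x) ≈ -67.06°.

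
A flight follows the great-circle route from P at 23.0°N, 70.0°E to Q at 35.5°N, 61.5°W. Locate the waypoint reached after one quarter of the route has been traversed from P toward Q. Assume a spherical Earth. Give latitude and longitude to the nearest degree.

≈ 42°N, 48°E

Write both endpoints as unit vectors p₁, p₂ with components (cos φ cos λ, cos φ sin λ, sin φ).
The central angle between the endpoints is δ = arccos(p₁·p₂) ≈ 1.844 rad (105.6°).
Interpolate at f = 1/4 with slerp weights a = sin((1−f)δ)/sin δ ≈ 1.020, b = sin(fδ)/sin δ ≈ 0.462.
p = a·p₁ + b·p₂ ≈ (0.501, 0.552, 0.667); φ = arcsin(p_z) ≈ 41.83°, λ = atan2(p_y, p_x) ≈ 47.79°.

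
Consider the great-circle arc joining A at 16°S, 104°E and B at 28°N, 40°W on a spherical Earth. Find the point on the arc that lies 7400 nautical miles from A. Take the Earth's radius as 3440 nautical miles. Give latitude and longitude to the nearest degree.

Write both endpoints as unit vectors p₁, p₂ with components (cos φ cos λ, cos φ sin λ, sin φ).
The central angle between the endpoints is δ = arccos(p₁·p₂) ≈ 2.525 rad (144.7°). The total great-circle distance is δ·R ≈ 2.525 × 3440 ≈ 8687 nmi, so the target fraction is f = 7400/8687 ≈ 0.852.
Interpolate at f ≈ 0.852 with slerp weights a = sin((1−f)δ)/sin δ ≈ 0.632, b = sin(fδ)/sin δ ≈ 1.447.
p = a·p₁ + b·p₂ ≈ (0.832, -0.231, 0.505); φ = arcsin(p_z) ≈ 30.33°, λ = atan2(p_y, p_x) ≈ -15.55°.

≈ 30°N, 16°W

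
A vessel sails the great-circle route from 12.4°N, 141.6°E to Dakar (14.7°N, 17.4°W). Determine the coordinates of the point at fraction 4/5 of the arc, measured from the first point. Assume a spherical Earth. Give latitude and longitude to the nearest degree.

≈ 36°N, 5°E

Convert each endpoint to a unit vector on the sphere (x = cos φ cos λ, y = cos φ sin λ, z = sin φ).
The central angle between the endpoints is δ = arccos(p₁·p₂) ≈ 2.545 rad (145.8°).
Interpolate at f = 4/5 with slerp weights a = sin((1−f)δ)/sin δ ≈ 0.868, b = sin(fδ)/sin δ ≈ 1.591.
p = a·p₁ + b·p₂ ≈ (0.805, 0.066, 0.590); φ = arcsin(p_z) ≈ 36.17°, λ = atan2(p_y, p_x) ≈ 4.71°.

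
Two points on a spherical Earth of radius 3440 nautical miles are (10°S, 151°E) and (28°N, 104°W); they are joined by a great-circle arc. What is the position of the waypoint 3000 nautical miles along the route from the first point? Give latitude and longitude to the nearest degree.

≈ (13°N, 164°W)

Write both endpoints as unit vectors p₁, p₂ with components (cos φ cos λ, cos φ sin λ, sin φ).
The central angle between the endpoints is δ = arccos(p₁·p₂) ≈ 1.882 rad (107.9°). The total great-circle distance is δ·R ≈ 1.882 × 3440 ≈ 6475 nmi, so the target fraction is f = 3000/6475 ≈ 0.463.
Interpolate at f ≈ 0.463 with slerp weights a = sin((1−f)δ)/sin δ ≈ 0.890, b = sin(fδ)/sin δ ≈ 0.804.
p = a·p₁ + b·p₂ ≈ (-0.938, -0.264, 0.223); φ = arcsin(p_z) ≈ 12.89°, λ = atan2(p_y, p_x) ≈ -164.27°.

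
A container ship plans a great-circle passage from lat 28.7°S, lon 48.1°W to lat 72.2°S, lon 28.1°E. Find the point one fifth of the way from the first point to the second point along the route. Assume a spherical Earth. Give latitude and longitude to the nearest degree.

≈ lat 40°S, lon 43°W

Write both endpoints as unit vectors p₁, p₂ with components (cos φ cos λ, cos φ sin λ, sin φ).
The central angle between the endpoints is δ = arccos(p₁·p₂) ≈ 1.023 rad (58.6°).
Interpolate at f = 1/5 with slerp weights a = sin((1−f)δ)/sin δ ≈ 0.855, b = sin(fδ)/sin δ ≈ 0.238.
p = a·p₁ + b·p₂ ≈ (0.565, -0.524, -0.637); φ = arcsin(p_z) ≈ -39.59°, λ = atan2(p_y, p_x) ≈ -42.84°.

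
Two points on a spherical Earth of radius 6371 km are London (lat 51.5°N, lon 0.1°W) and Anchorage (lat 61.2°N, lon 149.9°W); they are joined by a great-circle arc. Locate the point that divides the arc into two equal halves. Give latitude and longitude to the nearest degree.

≈ lat 79°N, lon 50°W

The haversine formula gives a central angle δ ≈ 1.130 rad (64.7°) between the endpoints.
Interpolate at f = 1/2 with slerp weights a = sin((1−f)δ)/sin δ ≈ 0.592, b = sin(fδ)/sin δ ≈ 0.592.
p = a·p₁ + b·p₂ ≈ (0.122, -0.144, 0.982); φ = arcsin(p_z) ≈ 79.14°, λ = atan2(p_y, p_x) ≈ -49.71°.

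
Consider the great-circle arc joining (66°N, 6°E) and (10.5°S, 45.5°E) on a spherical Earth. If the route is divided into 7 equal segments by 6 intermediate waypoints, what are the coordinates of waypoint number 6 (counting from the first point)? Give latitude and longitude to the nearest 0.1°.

≈ (0.8°N, 42.5°E)

Write both endpoints as unit vectors p₁, p₂ with components (cos φ cos λ, cos φ sin λ, sin φ).
The central angle between the endpoints is δ = arccos(p₁·p₂) ≈ 1.428 rad (81.8°).
Interpolate at f = 6/7 with slerp weights a = sin((1−f)δ)/sin δ ≈ 0.205, b = sin(fδ)/sin δ ≈ 0.950.
p = a·p₁ + b·p₂ ≈ (0.738, 0.675, 0.014); φ = arcsin(p_z) ≈ 0.79°, λ = atan2(p_y, p_x) ≈ 42.46°.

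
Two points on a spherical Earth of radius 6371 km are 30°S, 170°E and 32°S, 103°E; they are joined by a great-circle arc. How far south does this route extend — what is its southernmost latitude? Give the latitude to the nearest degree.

≈ 36°S

The great circle lies in the plane with unit normal n̂ = (p₁ × p₂)/|p₁ × p₂|.
Here n̂_z ≈ -0.811; the vertex latitude is φ_max = arccos|n̂_z| ≈ 35.8°.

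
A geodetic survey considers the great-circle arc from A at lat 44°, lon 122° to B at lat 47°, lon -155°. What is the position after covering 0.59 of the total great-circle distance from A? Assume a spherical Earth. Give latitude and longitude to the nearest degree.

≈ lat 54°, lon 171°

Convert each endpoint to a unit vector on the sphere (x = cos φ cos λ, y = cos φ sin λ, z = sin φ).
The central angle between the endpoints is δ = arccos(p₁·p₂) ≈ 0.967 rad (55.4°).
Interpolate at f = 0.59 with slerp weights a = sin((1−f)δ)/sin δ ≈ 0.469, b = sin(fδ)/sin δ ≈ 0.656.
p = a·p₁ + b·p₂ ≈ (-0.584, 0.097, 0.806); φ = arcsin(p_z) ≈ 53.68°, λ = atan2(p_y, p_x) ≈ 170.57°.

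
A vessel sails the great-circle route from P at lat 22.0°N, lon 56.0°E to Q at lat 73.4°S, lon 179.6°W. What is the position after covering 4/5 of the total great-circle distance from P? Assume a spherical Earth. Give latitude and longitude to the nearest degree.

The haversine formula gives a central angle δ ≈ 2.104 rad (120.6°) between the endpoints.
Interpolate at f = 4/5 with slerp weights a = sin((1−f)δ)/sin δ ≈ 0.475, b = sin(fδ)/sin δ ≈ 1.154.
p = a·p₁ + b·p₂ ≈ (-0.084, 0.362, -0.928); φ = arcsin(p_z) ≈ -68.16°, λ = atan2(p_y, p_x) ≈ 103.00°.

≈ lat 68°S, lon 103°E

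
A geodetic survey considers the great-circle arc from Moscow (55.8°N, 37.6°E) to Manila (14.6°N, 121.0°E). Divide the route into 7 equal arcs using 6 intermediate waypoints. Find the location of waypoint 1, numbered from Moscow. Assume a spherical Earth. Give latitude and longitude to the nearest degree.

≈ 55°N, 56°E

Convert each endpoint to a unit vector on the sphere (x = cos φ cos λ, y = cos φ sin λ, z = sin φ).
The central angle between the endpoints is δ = arccos(p₁·p₂) ≈ 1.296 rad (74.3°).
Interpolate at f = 1/7 with slerp weights a = sin((1−f)δ)/sin δ ≈ 0.931, b = sin(fδ)/sin δ ≈ 0.191.
p = a·p₁ + b·p₂ ≈ (0.319, 0.478, 0.818); φ = arcsin(p_z) ≈ 54.91°, λ = atan2(p_y, p_x) ≈ 56.26°.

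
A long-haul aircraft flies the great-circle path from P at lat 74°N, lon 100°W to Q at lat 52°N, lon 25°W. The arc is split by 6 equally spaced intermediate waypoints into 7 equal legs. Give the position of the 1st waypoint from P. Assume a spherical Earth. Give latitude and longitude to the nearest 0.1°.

Write both endpoints as unit vectors p₁, p₂ with components (cos φ cos λ, cos φ sin λ, sin φ).
The central angle between the endpoints is δ = arccos(p₁·p₂) ≈ 0.641 rad (36.7°).
Interpolate at f = 1/7 with slerp weights a = sin((1−f)δ)/sin δ ≈ 0.873, b = sin(fδ)/sin δ ≈ 0.153.
p = a·p₁ + b·p₂ ≈ (0.044, -0.277, 0.960); φ = arcsin(p_z) ≈ 73.73°, λ = atan2(p_y, p_x) ≈ -81.06°.

≈ lat 73.7°N, lon 81.1°W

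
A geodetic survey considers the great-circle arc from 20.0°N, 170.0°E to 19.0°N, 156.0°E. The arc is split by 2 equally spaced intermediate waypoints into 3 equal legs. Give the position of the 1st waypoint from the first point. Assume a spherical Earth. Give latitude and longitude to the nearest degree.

From cos δ = sin φ₁ sin φ₂ + cos φ₁ cos φ₂ cos Δλ, the central angle is δ ≈ 0.231 rad (13.2°).
Interpolate at f = 1/3 with slerp weights a = sin((1−f)δ)/sin δ ≈ 0.670, b = sin(fδ)/sin δ ≈ 0.336.
p = a·p₁ + b·p₂ ≈ (-0.910, 0.239, 0.339); φ = arcsin(p_z) ≈ 19.79°, λ = atan2(p_y, p_x) ≈ 165.32°.

≈ 20°N, 165°E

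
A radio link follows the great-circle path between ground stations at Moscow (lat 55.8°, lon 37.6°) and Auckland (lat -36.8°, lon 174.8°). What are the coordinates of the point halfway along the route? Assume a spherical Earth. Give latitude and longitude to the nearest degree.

≈ lat 23°, lon 130°

From cos δ = sin φ₁ sin φ₂ + cos φ₁ cos φ₂ cos Δλ, the central angle is δ ≈ 2.542 rad (145.7°).
Interpolate at f = 1/2 with slerp weights a = sin((1−f)δ)/sin δ ≈ 1.694, b = sin(fδ)/sin δ ≈ 1.694.
p = a·p₁ + b·p₂ ≈ (-0.596, 0.704, 0.386); φ = arcsin(p_z) ≈ 22.72°, λ = atan2(p_y, p_x) ≈ 130.28°.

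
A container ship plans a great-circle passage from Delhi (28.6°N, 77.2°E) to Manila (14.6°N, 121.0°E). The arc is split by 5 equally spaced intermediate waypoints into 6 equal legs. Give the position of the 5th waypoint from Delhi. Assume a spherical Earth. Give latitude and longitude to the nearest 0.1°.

≈ 17.7°N, 114.3°E

Convert each endpoint to a unit vector on the sphere (x = cos φ cos λ, y = cos φ sin λ, z = sin φ).
The central angle between the endpoints is δ = arccos(p₁·p₂) ≈ 0.747 rad (42.8°).
Interpolate at f = 5/6 with slerp weights a = sin((1−f)δ)/sin δ ≈ 0.183, b = sin(fδ)/sin δ ≈ 0.858.
p = a·p₁ + b·p₂ ≈ (-0.392, 0.868, 0.304); φ = arcsin(p_z) ≈ 17.69°, λ = atan2(p_y, p_x) ≈ 114.31°.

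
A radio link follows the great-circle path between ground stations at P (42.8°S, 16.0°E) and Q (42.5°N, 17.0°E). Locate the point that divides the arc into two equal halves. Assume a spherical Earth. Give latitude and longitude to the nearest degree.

≈ (0°N, 17°E)

Convert each endpoint to a unit vector on the sphere (x = cos φ cos λ, y = cos φ sin λ, z = sin φ).
The central angle between the endpoints is δ = arccos(p₁·p₂) ≈ 1.489 rad (85.3°).
Interpolate at f = 1/2 with slerp weights a = sin((1−f)δ)/sin δ ≈ 0.680, b = sin(fδ)/sin δ ≈ 0.680.
p = a·p₁ + b·p₂ ≈ (0.959, 0.284, -0.003); φ = arcsin(p_z) ≈ -0.15°, λ = atan2(p_y, p_x) ≈ 16.50°.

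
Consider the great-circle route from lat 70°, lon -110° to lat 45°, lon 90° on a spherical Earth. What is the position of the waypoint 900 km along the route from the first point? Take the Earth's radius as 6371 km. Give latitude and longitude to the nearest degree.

From cos δ = sin φ₁ sin φ₂ + cos φ₁ cos φ₂ cos Δλ, the central angle is δ ≈ 1.118 rad (64.1°). The total great-circle distance is δ·R ≈ 1.118 × 6371 ≈ 7125 km, so the target fraction is f = 900/7125 ≈ 0.126.
Interpolate at f ≈ 0.126 with slerp weights a = sin((1−f)δ)/sin δ ≈ 0.922, b = sin(fδ)/sin δ ≈ 0.157.
p = a·p₁ + b·p₂ ≈ (-0.108, -0.185, 0.977); φ = arcsin(p_z) ≈ 77.61°, λ = atan2(p_y, p_x) ≈ -120.16°.

≈ lat 78°, lon -120°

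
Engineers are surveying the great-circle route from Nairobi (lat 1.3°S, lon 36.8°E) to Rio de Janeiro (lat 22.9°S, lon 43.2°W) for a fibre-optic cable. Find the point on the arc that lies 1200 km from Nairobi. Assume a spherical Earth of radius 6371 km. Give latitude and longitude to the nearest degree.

Convert each endpoint to a unit vector on the sphere (x = cos φ cos λ, y = cos φ sin λ, z = sin φ).
The central angle between the endpoints is δ = arccos(p₁·p₂) ≈ 1.401 rad (80.3°). The total great-circle distance is δ·R ≈ 1.401 × 6371 ≈ 8927 km, so the target fraction is f = 1200/8927 ≈ 0.134.
Interpolate at f ≈ 0.134 with slerp weights a = sin((1−f)δ)/sin δ ≈ 0.950, b = sin(fδ)/sin δ ≈ 0.190.
p = a·p₁ + b·p₂ ≈ (0.888, 0.449, -0.095); φ = arcsin(p_z) ≈ -5.48°, λ = atan2(p_y, p_x) ≈ 26.83°.

≈ lat 5°S, lon 27°E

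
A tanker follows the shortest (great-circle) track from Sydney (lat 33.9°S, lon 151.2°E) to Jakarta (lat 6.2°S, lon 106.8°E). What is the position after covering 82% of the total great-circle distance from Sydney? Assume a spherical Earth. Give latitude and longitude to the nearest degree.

≈ lat 12°S, lon 114°E

The haversine formula gives a central angle δ ≈ 0.863 rad (49.5°) between the endpoints.
Interpolate at f = 0.82 with slerp weights a = sin((1−f)δ)/sin δ ≈ 0.204, b = sin(fδ)/sin δ ≈ 0.856.
p = a·p₁ + b·p₂ ≈ (-0.394, 0.896, -0.206); φ = arcsin(p_z) ≈ -11.89°, λ = atan2(p_y, p_x) ≈ 113.74°.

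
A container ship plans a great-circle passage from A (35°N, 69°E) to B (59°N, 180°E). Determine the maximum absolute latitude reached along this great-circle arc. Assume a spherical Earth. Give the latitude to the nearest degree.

≈ 65°N

The great circle lies in the plane with unit normal n̂ = (p₁ × p₂)/|p₁ × p₂|.
Here n̂_z ≈ +0.419; the vertex latitude is φ_max = arccos|n̂_z| ≈ 65.2°.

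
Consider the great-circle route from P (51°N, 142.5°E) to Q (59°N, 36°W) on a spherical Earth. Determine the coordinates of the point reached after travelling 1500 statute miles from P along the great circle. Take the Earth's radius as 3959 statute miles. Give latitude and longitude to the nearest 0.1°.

Convert each endpoint to a unit vector on the sphere (x = cos φ cos λ, y = cos φ sin λ, z = sin φ).
The central angle between the endpoints is δ = arccos(p₁·p₂) ≈ 1.222 rad (70.0°). The total great-circle distance is δ·R ≈ 1.222 × 3959 ≈ 4836 mi, so the target fraction is f = 1500/4836 ≈ 0.310.
Interpolate at f ≈ 0.310 with slerp weights a = sin((1−f)δ)/sin δ ≈ 0.794, b = sin(fδ)/sin δ ≈ 0.394.
p = a·p₁ + b·p₂ ≈ (-0.233, 0.185, 0.955); φ = arcsin(p_z) ≈ 72.70°, λ = atan2(p_y, p_x) ≈ 141.48°.

≈ (72.7°N, 141.5°E)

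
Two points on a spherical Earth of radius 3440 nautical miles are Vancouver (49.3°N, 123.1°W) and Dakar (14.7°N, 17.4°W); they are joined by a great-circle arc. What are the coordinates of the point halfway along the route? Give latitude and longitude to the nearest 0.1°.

≈ 45.1°N, 55.8°W

Write both endpoints as unit vectors p₁, p₂ with components (cos φ cos λ, cos φ sin λ, sin φ).
The central angle between the endpoints is δ = arccos(p₁·p₂) ≈ 1.549 rad (88.8°).
Interpolate at f = 1/2 with slerp weights a = sin((1−f)δ)/sin δ ≈ 0.700, b = sin(fδ)/sin δ ≈ 0.700.
p = a·p₁ + b·p₂ ≈ (0.397, -0.584, 0.708); φ = arcsin(p_z) ≈ 45.06°, λ = atan2(p_y, p_x) ≈ -55.84°.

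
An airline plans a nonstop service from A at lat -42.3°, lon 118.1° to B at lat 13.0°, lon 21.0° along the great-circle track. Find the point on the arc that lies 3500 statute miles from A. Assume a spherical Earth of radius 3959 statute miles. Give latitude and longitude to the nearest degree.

≈ lat -22°, lon 62°

Convert each endpoint to a unit vector on the sphere (x = cos φ cos λ, y = cos φ sin λ, z = sin φ).
The central angle between the endpoints is δ = arccos(p₁·p₂) ≈ 1.814 rad (103.9°). The total great-circle distance is δ·R ≈ 1.814 × 3959 ≈ 7180 mi, so the target fraction is f = 3500/7180 ≈ 0.487.
Interpolate at f ≈ 0.487 with slerp weights a = sin((1−f)δ)/sin δ ≈ 0.826, b = sin(fδ)/sin δ ≈ 0.797.
p = a·p₁ + b·p₂ ≈ (0.437, 0.817, -0.376); φ = arcsin(p_z) ≈ -22.11°, λ = atan2(p_y, p_x) ≈ 61.85°.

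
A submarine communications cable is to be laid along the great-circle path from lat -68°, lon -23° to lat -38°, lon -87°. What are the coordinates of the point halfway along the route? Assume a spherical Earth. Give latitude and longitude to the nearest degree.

≈ lat -57°, lon -68°

Convert each endpoint to a unit vector on the sphere (x = cos φ cos λ, y = cos φ sin λ, z = sin φ).
The central angle between the endpoints is δ = arccos(p₁·p₂) ≈ 0.795 rad (45.6°).
Interpolate at f = 1/2 with slerp weights a = sin((1−f)δ)/sin δ ≈ 0.542, b = sin(fδ)/sin δ ≈ 0.542.
p = a·p₁ + b·p₂ ≈ (0.209, -0.506, -0.837); φ = arcsin(p_z) ≈ -56.79°, λ = atan2(p_y, p_x) ≈ -67.53°.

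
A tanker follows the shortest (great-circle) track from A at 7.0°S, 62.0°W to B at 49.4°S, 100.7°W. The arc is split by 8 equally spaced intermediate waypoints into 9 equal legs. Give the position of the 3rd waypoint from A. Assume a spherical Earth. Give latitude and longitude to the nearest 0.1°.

≈ 22.2°S, 71.6°W

Convert each endpoint to a unit vector on the sphere (x = cos φ cos λ, y = cos φ sin λ, z = sin φ).
The central angle between the endpoints is δ = arccos(p₁·p₂) ≈ 0.932 rad (53.4°).
Interpolate at f = 3/9 with slerp weights a = sin((1−f)δ)/sin δ ≈ 0.725, b = sin(fδ)/sin δ ≈ 0.381.
p = a·p₁ + b·p₂ ≈ (0.292, -0.879, -0.377); φ = arcsin(p_z) ≈ -22.17°, λ = atan2(p_y, p_x) ≈ -71.63°.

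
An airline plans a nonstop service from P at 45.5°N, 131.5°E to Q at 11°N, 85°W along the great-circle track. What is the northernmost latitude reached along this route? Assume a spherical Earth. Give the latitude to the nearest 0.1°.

≈ 63.2°N

The great circle lies in the plane with unit normal n̂ = (p₁ × p₂)/|p₁ × p₂|.
Here n̂_z ≈ +0.450; the vertex latitude is φ_max = arccos|n̂_z| ≈ 63.2°.
Check via Clairaut: cos φ_max = |cos φ₁| · sin C = cos(45.5°)·sin(40.0°) ≈ 0.450, again giving ≈ 63.2°.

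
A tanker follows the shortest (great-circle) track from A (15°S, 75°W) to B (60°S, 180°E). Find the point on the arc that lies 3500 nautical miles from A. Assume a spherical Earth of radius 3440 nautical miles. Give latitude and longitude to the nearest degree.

Convert each endpoint to a unit vector on the sphere (x = cos φ cos λ, y = cos φ sin λ, z = sin φ).
The central angle between the endpoints is δ = arccos(p₁·p₂) ≈ 1.471 rad (84.3°). The total great-circle distance is δ·R ≈ 1.471 × 3440 ≈ 5062 nmi, so the target fraction is f = 3500/5062 ≈ 0.691.
Interpolate at f ≈ 0.691 with slerp weights a = sin((1−f)δ)/sin δ ≈ 0.441, b = sin(fδ)/sin δ ≈ 0.855.
p = a·p₁ + b·p₂ ≈ (-0.317, -0.411, -0.855); φ = arcsin(p_z) ≈ -58.71°, λ = atan2(p_y, p_x) ≈ -127.65°.

≈ (59°S, 128°W)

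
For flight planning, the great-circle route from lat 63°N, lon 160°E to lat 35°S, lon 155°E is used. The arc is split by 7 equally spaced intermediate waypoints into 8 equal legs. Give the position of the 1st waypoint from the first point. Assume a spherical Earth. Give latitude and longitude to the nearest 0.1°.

Write both endpoints as unit vectors p₁, p₂ with components (cos φ cos λ, cos φ sin λ, sin φ).
The central angle between the endpoints is δ = arccos(p₁·p₂) ≈ 1.712 rad (98.1°).
Interpolate at f = 1/8 with slerp weights a = sin((1−f)δ)/sin δ ≈ 1.007, b = sin(fδ)/sin δ ≈ 0.214.
p = a·p₁ + b·p₂ ≈ (-0.589, 0.231, 0.775); φ = arcsin(p_z) ≈ 50.76°, λ = atan2(p_y, p_x) ≈ 158.61°.

≈ lat 50.8°N, lon 158.6°E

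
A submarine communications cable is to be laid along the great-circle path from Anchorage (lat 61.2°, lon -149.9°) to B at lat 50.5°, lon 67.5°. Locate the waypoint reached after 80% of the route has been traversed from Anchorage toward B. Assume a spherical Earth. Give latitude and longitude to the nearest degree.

Write both endpoints as unit vectors p₁, p₂ with components (cos φ cos λ, cos φ sin λ, sin φ).
The central angle between the endpoints is δ = arccos(p₁·p₂) ≈ 1.123 rad (64.4°).
Interpolate at f = 0.80 with slerp weights a = sin((1−f)δ)/sin δ ≈ 0.247, b = sin(fδ)/sin δ ≈ 0.868.
p = a·p₁ + b·p₂ ≈ (0.108, 0.450, 0.886); φ = arcsin(p_z) ≈ 62.41°, λ = atan2(p_y, p_x) ≈ 76.48°.

≈ lat 62°, lon 76°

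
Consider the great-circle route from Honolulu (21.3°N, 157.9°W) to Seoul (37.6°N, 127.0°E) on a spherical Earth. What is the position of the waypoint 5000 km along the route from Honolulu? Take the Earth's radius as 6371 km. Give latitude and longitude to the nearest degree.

≈ 38°N, 153°E

Convert each endpoint to a unit vector on the sphere (x = cos φ cos λ, y = cos φ sin λ, z = sin φ).
The central angle between the endpoints is δ = arccos(p₁·p₂) ≈ 1.147 rad (65.7°). The total great-circle distance is δ·R ≈ 1.147 × 6371 ≈ 7306 km, so the target fraction is f = 5000/7306 ≈ 0.684.
Interpolate at f ≈ 0.684 with slerp weights a = sin((1−f)δ)/sin δ ≈ 0.389, b = sin(fδ)/sin δ ≈ 0.775.
p = a·p₁ + b·p₂ ≈ (-0.705, 0.354, 0.614); φ = arcsin(p_z) ≈ 37.89°, λ = atan2(p_y, p_x) ≈ 153.31°.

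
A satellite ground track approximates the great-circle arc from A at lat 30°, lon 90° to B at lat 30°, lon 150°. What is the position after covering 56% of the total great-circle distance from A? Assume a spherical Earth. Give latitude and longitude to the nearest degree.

Write both endpoints as unit vectors p₁, p₂ with components (cos φ cos λ, cos φ sin λ, sin φ).
The central angle between the endpoints is δ = arccos(p₁·p₂) ≈ 0.896 rad (51.3°).
Interpolate at f = 0.56 with slerp weights a = sin((1−f)δ)/sin δ ≈ 0.492, b = sin(fδ)/sin δ ≈ 0.616.
p = a·p₁ + b·p₂ ≈ (-0.462, 0.693, 0.554); φ = arcsin(p_z) ≈ 33.63°, λ = atan2(p_y, p_x) ≈ 123.70°.

≈ lat 34°, lon 124°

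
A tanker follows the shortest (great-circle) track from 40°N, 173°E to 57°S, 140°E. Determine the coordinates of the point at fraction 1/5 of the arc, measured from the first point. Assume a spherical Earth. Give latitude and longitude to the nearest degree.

≈ 21°N, 167°E

Write both endpoints as unit vectors p₁, p₂ with components (cos φ cos λ, cos φ sin λ, sin φ).
The central angle between the endpoints is δ = arccos(p₁·p₂) ≈ 1.761 rad (100.9°).
Interpolate at f = 1/5 with slerp weights a = sin((1−f)δ)/sin δ ≈ 1.005, b = sin(fδ)/sin δ ≈ 0.351.
p = a·p₁ + b·p₂ ≈ (-0.911, 0.217, 0.351); φ = arcsin(p_z) ≈ 20.57°, λ = atan2(p_y, p_x) ≈ 166.61°.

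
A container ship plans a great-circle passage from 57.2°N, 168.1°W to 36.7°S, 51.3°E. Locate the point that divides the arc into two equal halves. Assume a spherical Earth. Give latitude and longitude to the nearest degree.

Write both endpoints as unit vectors p₁, p₂ with components (cos φ cos λ, cos φ sin λ, sin φ).
The central angle between the endpoints is δ = arccos(p₁·p₂) ≈ 2.564 rad (146.9°).
Interpolate at f = 1/2 with slerp weights a = sin((1−f)δ)/sin δ ≈ 1.757, b = sin(fδ)/sin δ ≈ 1.757.
p = a·p₁ + b·p₂ ≈ (-0.051, 0.903, 0.427); φ = arcsin(p_z) ≈ 25.26°, λ = atan2(p_y, p_x) ≈ 93.20°.

≈ 25°N, 93°E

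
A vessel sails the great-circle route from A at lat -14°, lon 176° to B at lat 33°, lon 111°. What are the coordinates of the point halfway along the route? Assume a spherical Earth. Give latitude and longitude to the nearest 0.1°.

The haversine formula gives a central angle δ ≈ 1.357 rad (77.8°) between the endpoints.
Interpolate at f = 1/2 with slerp weights a = sin((1−f)δ)/sin δ ≈ 0.642, b = sin(fδ)/sin δ ≈ 0.642.
p = a·p₁ + b·p₂ ≈ (-0.815, 0.546, 0.194); φ = arcsin(p_z) ≈ 11.21°, λ = atan2(p_y, p_x) ≈ 146.15°.

≈ lat 11.2°, lon 146.2°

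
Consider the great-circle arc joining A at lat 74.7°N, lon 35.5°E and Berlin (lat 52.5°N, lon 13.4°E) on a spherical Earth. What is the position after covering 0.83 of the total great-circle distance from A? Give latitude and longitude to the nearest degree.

≈ lat 56°N, lon 15°E

Write both endpoints as unit vectors p₁, p₂ with components (cos φ cos λ, cos φ sin λ, sin φ).
The central angle between the endpoints is δ = arccos(p₁·p₂) ≈ 0.418 rad (23.9°).
Interpolate at f = 0.83 with slerp weights a = sin((1−f)δ)/sin δ ≈ 0.175, b = sin(fδ)/sin δ ≈ 0.838.
p = a·p₁ + b·p₂ ≈ (0.534, 0.145, 0.833); φ = arcsin(p_z) ≈ 56.43°, λ = atan2(p_y, p_x) ≈ 15.20°.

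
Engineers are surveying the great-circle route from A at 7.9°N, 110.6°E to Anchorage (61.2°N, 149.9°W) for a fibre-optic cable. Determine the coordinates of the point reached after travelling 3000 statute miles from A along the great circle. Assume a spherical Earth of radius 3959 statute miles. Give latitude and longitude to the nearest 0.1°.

≈ 44.3°N, 137.8°E

Write both endpoints as unit vectors p₁, p₂ with components (cos φ cos λ, cos φ sin λ, sin φ).
The central angle between the endpoints is δ = arccos(p₁·p₂) ≈ 1.529 rad (87.6°). The total great-circle distance is δ·R ≈ 1.529 × 3959 ≈ 6054 mi, so the target fraction is f = 3000/6054 ≈ 0.496.
Interpolate at f ≈ 0.496 with slerp weights a = sin((1−f)δ)/sin δ ≈ 0.698, b = sin(fδ)/sin δ ≈ 0.688.
p = a·p₁ + b·p₂ ≈ (-0.530, 0.481, 0.699); φ = arcsin(p_z) ≈ 44.32°, λ = atan2(p_y, p_x) ≈ 137.79°.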